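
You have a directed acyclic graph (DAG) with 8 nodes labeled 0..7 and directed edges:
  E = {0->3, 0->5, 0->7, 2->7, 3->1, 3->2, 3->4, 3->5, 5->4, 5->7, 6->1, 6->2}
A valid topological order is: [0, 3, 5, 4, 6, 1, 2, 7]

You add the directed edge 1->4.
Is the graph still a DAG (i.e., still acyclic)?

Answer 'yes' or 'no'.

Answer: yes

Derivation:
Given toposort: [0, 3, 5, 4, 6, 1, 2, 7]
Position of 1: index 5; position of 4: index 3
New edge 1->4: backward (u after v in old order)
Backward edge: old toposort is now invalid. Check if this creates a cycle.
Does 4 already reach 1? Reachable from 4: [4]. NO -> still a DAG (reorder needed).
Still a DAG? yes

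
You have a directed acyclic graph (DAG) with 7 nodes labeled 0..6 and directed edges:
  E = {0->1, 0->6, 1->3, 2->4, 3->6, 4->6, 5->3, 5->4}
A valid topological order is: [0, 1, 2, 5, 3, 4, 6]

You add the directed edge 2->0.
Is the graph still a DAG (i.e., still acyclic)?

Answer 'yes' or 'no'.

Answer: yes

Derivation:
Given toposort: [0, 1, 2, 5, 3, 4, 6]
Position of 2: index 2; position of 0: index 0
New edge 2->0: backward (u after v in old order)
Backward edge: old toposort is now invalid. Check if this creates a cycle.
Does 0 already reach 2? Reachable from 0: [0, 1, 3, 6]. NO -> still a DAG (reorder needed).
Still a DAG? yes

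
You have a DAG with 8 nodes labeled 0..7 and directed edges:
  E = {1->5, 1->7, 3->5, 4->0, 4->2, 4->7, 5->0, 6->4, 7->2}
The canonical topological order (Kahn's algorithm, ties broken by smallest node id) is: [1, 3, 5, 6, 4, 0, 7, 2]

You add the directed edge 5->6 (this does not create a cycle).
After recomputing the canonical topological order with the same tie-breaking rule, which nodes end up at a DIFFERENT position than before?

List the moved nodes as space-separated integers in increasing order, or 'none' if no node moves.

Answer: none

Derivation:
Old toposort: [1, 3, 5, 6, 4, 0, 7, 2]
Added edge 5->6
Recompute Kahn (smallest-id tiebreak):
  initial in-degrees: [2, 0, 2, 0, 1, 2, 1, 2]
  ready (indeg=0): [1, 3]
  pop 1: indeg[5]->1; indeg[7]->1 | ready=[3] | order so far=[1]
  pop 3: indeg[5]->0 | ready=[5] | order so far=[1, 3]
  pop 5: indeg[0]->1; indeg[6]->0 | ready=[6] | order so far=[1, 3, 5]
  pop 6: indeg[4]->0 | ready=[4] | order so far=[1, 3, 5, 6]
  pop 4: indeg[0]->0; indeg[2]->1; indeg[7]->0 | ready=[0, 7] | order so far=[1, 3, 5, 6, 4]
  pop 0: no out-edges | ready=[7] | order so far=[1, 3, 5, 6, 4, 0]
  pop 7: indeg[2]->0 | ready=[2] | order so far=[1, 3, 5, 6, 4, 0, 7]
  pop 2: no out-edges | ready=[] | order so far=[1, 3, 5, 6, 4, 0, 7, 2]
New canonical toposort: [1, 3, 5, 6, 4, 0, 7, 2]
Compare positions:
  Node 0: index 5 -> 5 (same)
  Node 1: index 0 -> 0 (same)
  Node 2: index 7 -> 7 (same)
  Node 3: index 1 -> 1 (same)
  Node 4: index 4 -> 4 (same)
  Node 5: index 2 -> 2 (same)
  Node 6: index 3 -> 3 (same)
  Node 7: index 6 -> 6 (same)
Nodes that changed position: none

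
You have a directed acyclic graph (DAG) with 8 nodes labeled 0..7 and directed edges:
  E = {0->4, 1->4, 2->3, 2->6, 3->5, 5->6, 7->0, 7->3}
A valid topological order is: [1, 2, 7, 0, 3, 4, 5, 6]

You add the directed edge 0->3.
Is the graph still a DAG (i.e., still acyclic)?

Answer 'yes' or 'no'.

Answer: yes

Derivation:
Given toposort: [1, 2, 7, 0, 3, 4, 5, 6]
Position of 0: index 3; position of 3: index 4
New edge 0->3: forward
Forward edge: respects the existing order. Still a DAG, same toposort still valid.
Still a DAG? yes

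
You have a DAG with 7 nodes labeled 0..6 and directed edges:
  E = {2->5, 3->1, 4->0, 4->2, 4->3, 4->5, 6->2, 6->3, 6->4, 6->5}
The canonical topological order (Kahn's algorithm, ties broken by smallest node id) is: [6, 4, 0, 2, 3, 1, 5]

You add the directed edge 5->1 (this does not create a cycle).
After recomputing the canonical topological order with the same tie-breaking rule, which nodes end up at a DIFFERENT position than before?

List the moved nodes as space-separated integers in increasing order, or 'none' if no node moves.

Answer: 1 5

Derivation:
Old toposort: [6, 4, 0, 2, 3, 1, 5]
Added edge 5->1
Recompute Kahn (smallest-id tiebreak):
  initial in-degrees: [1, 2, 2, 2, 1, 3, 0]
  ready (indeg=0): [6]
  pop 6: indeg[2]->1; indeg[3]->1; indeg[4]->0; indeg[5]->2 | ready=[4] | order so far=[6]
  pop 4: indeg[0]->0; indeg[2]->0; indeg[3]->0; indeg[5]->1 | ready=[0, 2, 3] | order so far=[6, 4]
  pop 0: no out-edges | ready=[2, 3] | order so far=[6, 4, 0]
  pop 2: indeg[5]->0 | ready=[3, 5] | order so far=[6, 4, 0, 2]
  pop 3: indeg[1]->1 | ready=[5] | order so far=[6, 4, 0, 2, 3]
  pop 5: indeg[1]->0 | ready=[1] | order so far=[6, 4, 0, 2, 3, 5]
  pop 1: no out-edges | ready=[] | order so far=[6, 4, 0, 2, 3, 5, 1]
New canonical toposort: [6, 4, 0, 2, 3, 5, 1]
Compare positions:
  Node 0: index 2 -> 2 (same)
  Node 1: index 5 -> 6 (moved)
  Node 2: index 3 -> 3 (same)
  Node 3: index 4 -> 4 (same)
  Node 4: index 1 -> 1 (same)
  Node 5: index 6 -> 5 (moved)
  Node 6: index 0 -> 0 (same)
Nodes that changed position: 1 5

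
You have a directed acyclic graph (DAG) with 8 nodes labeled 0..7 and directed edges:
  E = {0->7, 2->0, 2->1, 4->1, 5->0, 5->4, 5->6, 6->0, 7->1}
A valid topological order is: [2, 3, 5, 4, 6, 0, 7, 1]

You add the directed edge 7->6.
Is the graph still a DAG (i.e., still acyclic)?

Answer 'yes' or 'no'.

Given toposort: [2, 3, 5, 4, 6, 0, 7, 1]
Position of 7: index 6; position of 6: index 4
New edge 7->6: backward (u after v in old order)
Backward edge: old toposort is now invalid. Check if this creates a cycle.
Does 6 already reach 7? Reachable from 6: [0, 1, 6, 7]. YES -> cycle!
Still a DAG? no

Answer: no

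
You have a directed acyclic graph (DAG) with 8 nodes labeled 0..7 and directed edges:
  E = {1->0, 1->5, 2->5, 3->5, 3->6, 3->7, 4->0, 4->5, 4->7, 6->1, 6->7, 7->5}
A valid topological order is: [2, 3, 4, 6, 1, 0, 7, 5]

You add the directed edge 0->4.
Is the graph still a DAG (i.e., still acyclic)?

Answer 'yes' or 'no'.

Given toposort: [2, 3, 4, 6, 1, 0, 7, 5]
Position of 0: index 5; position of 4: index 2
New edge 0->4: backward (u after v in old order)
Backward edge: old toposort is now invalid. Check if this creates a cycle.
Does 4 already reach 0? Reachable from 4: [0, 4, 5, 7]. YES -> cycle!
Still a DAG? no

Answer: no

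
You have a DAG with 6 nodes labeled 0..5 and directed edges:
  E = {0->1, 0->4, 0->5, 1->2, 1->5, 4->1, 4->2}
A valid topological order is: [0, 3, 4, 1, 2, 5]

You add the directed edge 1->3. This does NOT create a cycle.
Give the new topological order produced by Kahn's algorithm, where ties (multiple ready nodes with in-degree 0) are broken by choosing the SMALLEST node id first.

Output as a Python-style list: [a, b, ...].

Old toposort: [0, 3, 4, 1, 2, 5]
Added edge: 1->3
Position of 1 (3) > position of 3 (1). Must reorder: 1 must now come before 3.
Run Kahn's algorithm (break ties by smallest node id):
  initial in-degrees: [0, 2, 2, 1, 1, 2]
  ready (indeg=0): [0]
  pop 0: indeg[1]->1; indeg[4]->0; indeg[5]->1 | ready=[4] | order so far=[0]
  pop 4: indeg[1]->0; indeg[2]->1 | ready=[1] | order so far=[0, 4]
  pop 1: indeg[2]->0; indeg[3]->0; indeg[5]->0 | ready=[2, 3, 5] | order so far=[0, 4, 1]
  pop 2: no out-edges | ready=[3, 5] | order so far=[0, 4, 1, 2]
  pop 3: no out-edges | ready=[5] | order so far=[0, 4, 1, 2, 3]
  pop 5: no out-edges | ready=[] | order so far=[0, 4, 1, 2, 3, 5]
  Result: [0, 4, 1, 2, 3, 5]

Answer: [0, 4, 1, 2, 3, 5]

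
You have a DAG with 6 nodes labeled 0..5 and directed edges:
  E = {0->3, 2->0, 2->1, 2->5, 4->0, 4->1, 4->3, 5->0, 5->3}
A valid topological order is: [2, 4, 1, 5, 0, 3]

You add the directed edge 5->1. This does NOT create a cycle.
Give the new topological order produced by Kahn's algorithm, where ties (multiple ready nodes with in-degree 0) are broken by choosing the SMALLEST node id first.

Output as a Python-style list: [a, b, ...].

Answer: [2, 4, 5, 0, 1, 3]

Derivation:
Old toposort: [2, 4, 1, 5, 0, 3]
Added edge: 5->1
Position of 5 (3) > position of 1 (2). Must reorder: 5 must now come before 1.
Run Kahn's algorithm (break ties by smallest node id):
  initial in-degrees: [3, 3, 0, 3, 0, 1]
  ready (indeg=0): [2, 4]
  pop 2: indeg[0]->2; indeg[1]->2; indeg[5]->0 | ready=[4, 5] | order so far=[2]
  pop 4: indeg[0]->1; indeg[1]->1; indeg[3]->2 | ready=[5] | order so far=[2, 4]
  pop 5: indeg[0]->0; indeg[1]->0; indeg[3]->1 | ready=[0, 1] | order so far=[2, 4, 5]
  pop 0: indeg[3]->0 | ready=[1, 3] | order so far=[2, 4, 5, 0]
  pop 1: no out-edges | ready=[3] | order so far=[2, 4, 5, 0, 1]
  pop 3: no out-edges | ready=[] | order so far=[2, 4, 5, 0, 1, 3]
  Result: [2, 4, 5, 0, 1, 3]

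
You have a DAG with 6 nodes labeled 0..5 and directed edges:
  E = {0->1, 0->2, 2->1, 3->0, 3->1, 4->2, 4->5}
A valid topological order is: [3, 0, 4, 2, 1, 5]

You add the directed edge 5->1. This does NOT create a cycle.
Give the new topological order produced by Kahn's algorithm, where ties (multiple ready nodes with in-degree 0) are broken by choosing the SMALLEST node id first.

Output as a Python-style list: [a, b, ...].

Answer: [3, 0, 4, 2, 5, 1]

Derivation:
Old toposort: [3, 0, 4, 2, 1, 5]
Added edge: 5->1
Position of 5 (5) > position of 1 (4). Must reorder: 5 must now come before 1.
Run Kahn's algorithm (break ties by smallest node id):
  initial in-degrees: [1, 4, 2, 0, 0, 1]
  ready (indeg=0): [3, 4]
  pop 3: indeg[0]->0; indeg[1]->3 | ready=[0, 4] | order so far=[3]
  pop 0: indeg[1]->2; indeg[2]->1 | ready=[4] | order so far=[3, 0]
  pop 4: indeg[2]->0; indeg[5]->0 | ready=[2, 5] | order so far=[3, 0, 4]
  pop 2: indeg[1]->1 | ready=[5] | order so far=[3, 0, 4, 2]
  pop 5: indeg[1]->0 | ready=[1] | order so far=[3, 0, 4, 2, 5]
  pop 1: no out-edges | ready=[] | order so far=[3, 0, 4, 2, 5, 1]
  Result: [3, 0, 4, 2, 5, 1]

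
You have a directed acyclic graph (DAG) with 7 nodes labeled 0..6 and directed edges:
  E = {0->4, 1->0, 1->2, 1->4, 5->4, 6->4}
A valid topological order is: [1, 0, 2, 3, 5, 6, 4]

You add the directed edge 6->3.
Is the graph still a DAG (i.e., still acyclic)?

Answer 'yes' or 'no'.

Answer: yes

Derivation:
Given toposort: [1, 0, 2, 3, 5, 6, 4]
Position of 6: index 5; position of 3: index 3
New edge 6->3: backward (u after v in old order)
Backward edge: old toposort is now invalid. Check if this creates a cycle.
Does 3 already reach 6? Reachable from 3: [3]. NO -> still a DAG (reorder needed).
Still a DAG? yes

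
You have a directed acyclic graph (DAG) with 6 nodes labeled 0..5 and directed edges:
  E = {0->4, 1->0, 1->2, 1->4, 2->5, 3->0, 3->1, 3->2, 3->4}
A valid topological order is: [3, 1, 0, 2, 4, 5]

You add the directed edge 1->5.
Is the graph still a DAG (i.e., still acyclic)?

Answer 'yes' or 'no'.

Answer: yes

Derivation:
Given toposort: [3, 1, 0, 2, 4, 5]
Position of 1: index 1; position of 5: index 5
New edge 1->5: forward
Forward edge: respects the existing order. Still a DAG, same toposort still valid.
Still a DAG? yes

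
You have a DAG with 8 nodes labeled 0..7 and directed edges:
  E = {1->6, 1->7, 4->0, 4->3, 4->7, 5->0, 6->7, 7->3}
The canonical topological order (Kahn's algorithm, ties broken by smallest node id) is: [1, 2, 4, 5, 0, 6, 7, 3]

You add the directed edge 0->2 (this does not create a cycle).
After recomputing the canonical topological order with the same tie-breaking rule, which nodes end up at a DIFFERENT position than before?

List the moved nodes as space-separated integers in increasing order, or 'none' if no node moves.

Answer: 0 2 4 5

Derivation:
Old toposort: [1, 2, 4, 5, 0, 6, 7, 3]
Added edge 0->2
Recompute Kahn (smallest-id tiebreak):
  initial in-degrees: [2, 0, 1, 2, 0, 0, 1, 3]
  ready (indeg=0): [1, 4, 5]
  pop 1: indeg[6]->0; indeg[7]->2 | ready=[4, 5, 6] | order so far=[1]
  pop 4: indeg[0]->1; indeg[3]->1; indeg[7]->1 | ready=[5, 6] | order so far=[1, 4]
  pop 5: indeg[0]->0 | ready=[0, 6] | order so far=[1, 4, 5]
  pop 0: indeg[2]->0 | ready=[2, 6] | order so far=[1, 4, 5, 0]
  pop 2: no out-edges | ready=[6] | order so far=[1, 4, 5, 0, 2]
  pop 6: indeg[7]->0 | ready=[7] | order so far=[1, 4, 5, 0, 2, 6]
  pop 7: indeg[3]->0 | ready=[3] | order so far=[1, 4, 5, 0, 2, 6, 7]
  pop 3: no out-edges | ready=[] | order so far=[1, 4, 5, 0, 2, 6, 7, 3]
New canonical toposort: [1, 4, 5, 0, 2, 6, 7, 3]
Compare positions:
  Node 0: index 4 -> 3 (moved)
  Node 1: index 0 -> 0 (same)
  Node 2: index 1 -> 4 (moved)
  Node 3: index 7 -> 7 (same)
  Node 4: index 2 -> 1 (moved)
  Node 5: index 3 -> 2 (moved)
  Node 6: index 5 -> 5 (same)
  Node 7: index 6 -> 6 (same)
Nodes that changed position: 0 2 4 5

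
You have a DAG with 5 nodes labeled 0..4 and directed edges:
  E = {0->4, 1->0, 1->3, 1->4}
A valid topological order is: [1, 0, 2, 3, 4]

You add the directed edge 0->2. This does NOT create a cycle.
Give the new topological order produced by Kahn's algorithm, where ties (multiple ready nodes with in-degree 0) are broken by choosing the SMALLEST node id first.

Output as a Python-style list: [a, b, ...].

Answer: [1, 0, 2, 3, 4]

Derivation:
Old toposort: [1, 0, 2, 3, 4]
Added edge: 0->2
Position of 0 (1) < position of 2 (2). Old order still valid.
Run Kahn's algorithm (break ties by smallest node id):
  initial in-degrees: [1, 0, 1, 1, 2]
  ready (indeg=0): [1]
  pop 1: indeg[0]->0; indeg[3]->0; indeg[4]->1 | ready=[0, 3] | order so far=[1]
  pop 0: indeg[2]->0; indeg[4]->0 | ready=[2, 3, 4] | order so far=[1, 0]
  pop 2: no out-edges | ready=[3, 4] | order so far=[1, 0, 2]
  pop 3: no out-edges | ready=[4] | order so far=[1, 0, 2, 3]
  pop 4: no out-edges | ready=[] | order so far=[1, 0, 2, 3, 4]
  Result: [1, 0, 2, 3, 4]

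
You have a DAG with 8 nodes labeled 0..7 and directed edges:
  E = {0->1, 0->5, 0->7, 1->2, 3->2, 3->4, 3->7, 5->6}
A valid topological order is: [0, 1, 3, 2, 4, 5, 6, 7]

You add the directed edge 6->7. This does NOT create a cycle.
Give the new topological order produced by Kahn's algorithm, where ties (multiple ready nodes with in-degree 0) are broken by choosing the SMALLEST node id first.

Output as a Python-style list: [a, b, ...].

Old toposort: [0, 1, 3, 2, 4, 5, 6, 7]
Added edge: 6->7
Position of 6 (6) < position of 7 (7). Old order still valid.
Run Kahn's algorithm (break ties by smallest node id):
  initial in-degrees: [0, 1, 2, 0, 1, 1, 1, 3]
  ready (indeg=0): [0, 3]
  pop 0: indeg[1]->0; indeg[5]->0; indeg[7]->2 | ready=[1, 3, 5] | order so far=[0]
  pop 1: indeg[2]->1 | ready=[3, 5] | order so far=[0, 1]
  pop 3: indeg[2]->0; indeg[4]->0; indeg[7]->1 | ready=[2, 4, 5] | order so far=[0, 1, 3]
  pop 2: no out-edges | ready=[4, 5] | order so far=[0, 1, 3, 2]
  pop 4: no out-edges | ready=[5] | order so far=[0, 1, 3, 2, 4]
  pop 5: indeg[6]->0 | ready=[6] | order so far=[0, 1, 3, 2, 4, 5]
  pop 6: indeg[7]->0 | ready=[7] | order so far=[0, 1, 3, 2, 4, 5, 6]
  pop 7: no out-edges | ready=[] | order so far=[0, 1, 3, 2, 4, 5, 6, 7]
  Result: [0, 1, 3, 2, 4, 5, 6, 7]

Answer: [0, 1, 3, 2, 4, 5, 6, 7]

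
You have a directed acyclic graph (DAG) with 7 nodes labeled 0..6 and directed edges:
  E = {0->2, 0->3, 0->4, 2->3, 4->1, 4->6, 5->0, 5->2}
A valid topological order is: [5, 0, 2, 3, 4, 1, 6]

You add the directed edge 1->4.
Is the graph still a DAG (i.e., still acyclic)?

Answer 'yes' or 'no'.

Given toposort: [5, 0, 2, 3, 4, 1, 6]
Position of 1: index 5; position of 4: index 4
New edge 1->4: backward (u after v in old order)
Backward edge: old toposort is now invalid. Check if this creates a cycle.
Does 4 already reach 1? Reachable from 4: [1, 4, 6]. YES -> cycle!
Still a DAG? no

Answer: no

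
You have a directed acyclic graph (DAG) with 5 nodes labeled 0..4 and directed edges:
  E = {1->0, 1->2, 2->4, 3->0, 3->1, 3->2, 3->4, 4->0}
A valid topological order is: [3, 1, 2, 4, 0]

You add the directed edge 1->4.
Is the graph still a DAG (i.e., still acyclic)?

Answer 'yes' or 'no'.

Answer: yes

Derivation:
Given toposort: [3, 1, 2, 4, 0]
Position of 1: index 1; position of 4: index 3
New edge 1->4: forward
Forward edge: respects the existing order. Still a DAG, same toposort still valid.
Still a DAG? yes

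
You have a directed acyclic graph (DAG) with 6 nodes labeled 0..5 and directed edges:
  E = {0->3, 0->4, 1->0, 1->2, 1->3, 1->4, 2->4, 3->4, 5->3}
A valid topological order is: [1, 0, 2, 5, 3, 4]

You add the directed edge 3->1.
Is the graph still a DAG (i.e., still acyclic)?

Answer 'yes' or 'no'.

Given toposort: [1, 0, 2, 5, 3, 4]
Position of 3: index 4; position of 1: index 0
New edge 3->1: backward (u after v in old order)
Backward edge: old toposort is now invalid. Check if this creates a cycle.
Does 1 already reach 3? Reachable from 1: [0, 1, 2, 3, 4]. YES -> cycle!
Still a DAG? no

Answer: no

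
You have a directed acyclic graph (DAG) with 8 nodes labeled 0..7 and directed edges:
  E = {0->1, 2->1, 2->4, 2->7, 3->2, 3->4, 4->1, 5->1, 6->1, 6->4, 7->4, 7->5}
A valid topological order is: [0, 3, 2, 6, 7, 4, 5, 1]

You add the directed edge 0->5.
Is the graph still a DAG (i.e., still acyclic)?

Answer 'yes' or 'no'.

Given toposort: [0, 3, 2, 6, 7, 4, 5, 1]
Position of 0: index 0; position of 5: index 6
New edge 0->5: forward
Forward edge: respects the existing order. Still a DAG, same toposort still valid.
Still a DAG? yes

Answer: yes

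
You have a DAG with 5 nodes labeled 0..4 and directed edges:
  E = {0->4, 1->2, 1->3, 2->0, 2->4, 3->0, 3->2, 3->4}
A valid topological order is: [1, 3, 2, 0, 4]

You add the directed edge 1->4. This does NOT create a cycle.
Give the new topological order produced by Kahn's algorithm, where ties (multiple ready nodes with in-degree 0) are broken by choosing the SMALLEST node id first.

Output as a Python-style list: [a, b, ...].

Old toposort: [1, 3, 2, 0, 4]
Added edge: 1->4
Position of 1 (0) < position of 4 (4). Old order still valid.
Run Kahn's algorithm (break ties by smallest node id):
  initial in-degrees: [2, 0, 2, 1, 4]
  ready (indeg=0): [1]
  pop 1: indeg[2]->1; indeg[3]->0; indeg[4]->3 | ready=[3] | order so far=[1]
  pop 3: indeg[0]->1; indeg[2]->0; indeg[4]->2 | ready=[2] | order so far=[1, 3]
  pop 2: indeg[0]->0; indeg[4]->1 | ready=[0] | order so far=[1, 3, 2]
  pop 0: indeg[4]->0 | ready=[4] | order so far=[1, 3, 2, 0]
  pop 4: no out-edges | ready=[] | order so far=[1, 3, 2, 0, 4]
  Result: [1, 3, 2, 0, 4]

Answer: [1, 3, 2, 0, 4]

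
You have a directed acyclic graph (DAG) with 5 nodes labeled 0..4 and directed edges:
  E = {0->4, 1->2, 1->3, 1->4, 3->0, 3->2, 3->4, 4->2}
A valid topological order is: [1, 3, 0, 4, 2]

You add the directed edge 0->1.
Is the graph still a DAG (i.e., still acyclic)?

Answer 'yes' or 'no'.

Answer: no

Derivation:
Given toposort: [1, 3, 0, 4, 2]
Position of 0: index 2; position of 1: index 0
New edge 0->1: backward (u after v in old order)
Backward edge: old toposort is now invalid. Check if this creates a cycle.
Does 1 already reach 0? Reachable from 1: [0, 1, 2, 3, 4]. YES -> cycle!
Still a DAG? no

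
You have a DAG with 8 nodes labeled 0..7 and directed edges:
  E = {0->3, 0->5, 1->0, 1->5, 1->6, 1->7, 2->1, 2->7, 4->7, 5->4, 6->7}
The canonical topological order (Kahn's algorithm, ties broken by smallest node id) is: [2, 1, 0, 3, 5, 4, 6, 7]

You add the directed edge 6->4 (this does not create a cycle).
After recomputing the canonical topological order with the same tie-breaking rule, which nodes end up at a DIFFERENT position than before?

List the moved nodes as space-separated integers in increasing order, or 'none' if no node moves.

Answer: 4 6

Derivation:
Old toposort: [2, 1, 0, 3, 5, 4, 6, 7]
Added edge 6->4
Recompute Kahn (smallest-id tiebreak):
  initial in-degrees: [1, 1, 0, 1, 2, 2, 1, 4]
  ready (indeg=0): [2]
  pop 2: indeg[1]->0; indeg[7]->3 | ready=[1] | order so far=[2]
  pop 1: indeg[0]->0; indeg[5]->1; indeg[6]->0; indeg[7]->2 | ready=[0, 6] | order so far=[2, 1]
  pop 0: indeg[3]->0; indeg[5]->0 | ready=[3, 5, 6] | order so far=[2, 1, 0]
  pop 3: no out-edges | ready=[5, 6] | order so far=[2, 1, 0, 3]
  pop 5: indeg[4]->1 | ready=[6] | order so far=[2, 1, 0, 3, 5]
  pop 6: indeg[4]->0; indeg[7]->1 | ready=[4] | order so far=[2, 1, 0, 3, 5, 6]
  pop 4: indeg[7]->0 | ready=[7] | order so far=[2, 1, 0, 3, 5, 6, 4]
  pop 7: no out-edges | ready=[] | order so far=[2, 1, 0, 3, 5, 6, 4, 7]
New canonical toposort: [2, 1, 0, 3, 5, 6, 4, 7]
Compare positions:
  Node 0: index 2 -> 2 (same)
  Node 1: index 1 -> 1 (same)
  Node 2: index 0 -> 0 (same)
  Node 3: index 3 -> 3 (same)
  Node 4: index 5 -> 6 (moved)
  Node 5: index 4 -> 4 (same)
  Node 6: index 6 -> 5 (moved)
  Node 7: index 7 -> 7 (same)
Nodes that changed position: 4 6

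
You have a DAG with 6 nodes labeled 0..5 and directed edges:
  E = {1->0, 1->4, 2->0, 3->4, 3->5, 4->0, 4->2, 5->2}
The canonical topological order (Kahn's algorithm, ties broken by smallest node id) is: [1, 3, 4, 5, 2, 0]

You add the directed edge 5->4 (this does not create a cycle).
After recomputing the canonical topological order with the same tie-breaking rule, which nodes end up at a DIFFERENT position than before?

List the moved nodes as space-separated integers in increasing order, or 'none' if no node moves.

Old toposort: [1, 3, 4, 5, 2, 0]
Added edge 5->4
Recompute Kahn (smallest-id tiebreak):
  initial in-degrees: [3, 0, 2, 0, 3, 1]
  ready (indeg=0): [1, 3]
  pop 1: indeg[0]->2; indeg[4]->2 | ready=[3] | order so far=[1]
  pop 3: indeg[4]->1; indeg[5]->0 | ready=[5] | order so far=[1, 3]
  pop 5: indeg[2]->1; indeg[4]->0 | ready=[4] | order so far=[1, 3, 5]
  pop 4: indeg[0]->1; indeg[2]->0 | ready=[2] | order so far=[1, 3, 5, 4]
  pop 2: indeg[0]->0 | ready=[0] | order so far=[1, 3, 5, 4, 2]
  pop 0: no out-edges | ready=[] | order so far=[1, 3, 5, 4, 2, 0]
New canonical toposort: [1, 3, 5, 4, 2, 0]
Compare positions:
  Node 0: index 5 -> 5 (same)
  Node 1: index 0 -> 0 (same)
  Node 2: index 4 -> 4 (same)
  Node 3: index 1 -> 1 (same)
  Node 4: index 2 -> 3 (moved)
  Node 5: index 3 -> 2 (moved)
Nodes that changed position: 4 5

Answer: 4 5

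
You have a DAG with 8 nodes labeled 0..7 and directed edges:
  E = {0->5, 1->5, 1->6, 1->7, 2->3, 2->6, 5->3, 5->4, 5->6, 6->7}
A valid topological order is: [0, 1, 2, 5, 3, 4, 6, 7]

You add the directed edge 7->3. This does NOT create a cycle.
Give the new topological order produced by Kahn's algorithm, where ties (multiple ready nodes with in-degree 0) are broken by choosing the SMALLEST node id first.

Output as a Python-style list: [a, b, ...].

Old toposort: [0, 1, 2, 5, 3, 4, 6, 7]
Added edge: 7->3
Position of 7 (7) > position of 3 (4). Must reorder: 7 must now come before 3.
Run Kahn's algorithm (break ties by smallest node id):
  initial in-degrees: [0, 0, 0, 3, 1, 2, 3, 2]
  ready (indeg=0): [0, 1, 2]
  pop 0: indeg[5]->1 | ready=[1, 2] | order so far=[0]
  pop 1: indeg[5]->0; indeg[6]->2; indeg[7]->1 | ready=[2, 5] | order so far=[0, 1]
  pop 2: indeg[3]->2; indeg[6]->1 | ready=[5] | order so far=[0, 1, 2]
  pop 5: indeg[3]->1; indeg[4]->0; indeg[6]->0 | ready=[4, 6] | order so far=[0, 1, 2, 5]
  pop 4: no out-edges | ready=[6] | order so far=[0, 1, 2, 5, 4]
  pop 6: indeg[7]->0 | ready=[7] | order so far=[0, 1, 2, 5, 4, 6]
  pop 7: indeg[3]->0 | ready=[3] | order so far=[0, 1, 2, 5, 4, 6, 7]
  pop 3: no out-edges | ready=[] | order so far=[0, 1, 2, 5, 4, 6, 7, 3]
  Result: [0, 1, 2, 5, 4, 6, 7, 3]

Answer: [0, 1, 2, 5, 4, 6, 7, 3]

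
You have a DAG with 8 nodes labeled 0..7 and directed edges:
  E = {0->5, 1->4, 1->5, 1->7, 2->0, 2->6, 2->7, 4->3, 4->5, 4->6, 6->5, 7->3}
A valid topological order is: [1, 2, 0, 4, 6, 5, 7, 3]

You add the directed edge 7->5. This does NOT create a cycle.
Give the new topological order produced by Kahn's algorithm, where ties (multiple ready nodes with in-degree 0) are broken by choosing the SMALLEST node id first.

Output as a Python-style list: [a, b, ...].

Old toposort: [1, 2, 0, 4, 6, 5, 7, 3]
Added edge: 7->5
Position of 7 (6) > position of 5 (5). Must reorder: 7 must now come before 5.
Run Kahn's algorithm (break ties by smallest node id):
  initial in-degrees: [1, 0, 0, 2, 1, 5, 2, 2]
  ready (indeg=0): [1, 2]
  pop 1: indeg[4]->0; indeg[5]->4; indeg[7]->1 | ready=[2, 4] | order so far=[1]
  pop 2: indeg[0]->0; indeg[6]->1; indeg[7]->0 | ready=[0, 4, 7] | order so far=[1, 2]
  pop 0: indeg[5]->3 | ready=[4, 7] | order so far=[1, 2, 0]
  pop 4: indeg[3]->1; indeg[5]->2; indeg[6]->0 | ready=[6, 7] | order so far=[1, 2, 0, 4]
  pop 6: indeg[5]->1 | ready=[7] | order so far=[1, 2, 0, 4, 6]
  pop 7: indeg[3]->0; indeg[5]->0 | ready=[3, 5] | order so far=[1, 2, 0, 4, 6, 7]
  pop 3: no out-edges | ready=[5] | order so far=[1, 2, 0, 4, 6, 7, 3]
  pop 5: no out-edges | ready=[] | order so far=[1, 2, 0, 4, 6, 7, 3, 5]
  Result: [1, 2, 0, 4, 6, 7, 3, 5]

Answer: [1, 2, 0, 4, 6, 7, 3, 5]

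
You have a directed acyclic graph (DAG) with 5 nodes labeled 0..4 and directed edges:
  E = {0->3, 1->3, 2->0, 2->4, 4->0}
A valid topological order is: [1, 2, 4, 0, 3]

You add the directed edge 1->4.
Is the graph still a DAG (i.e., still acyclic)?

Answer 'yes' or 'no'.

Answer: yes

Derivation:
Given toposort: [1, 2, 4, 0, 3]
Position of 1: index 0; position of 4: index 2
New edge 1->4: forward
Forward edge: respects the existing order. Still a DAG, same toposort still valid.
Still a DAG? yes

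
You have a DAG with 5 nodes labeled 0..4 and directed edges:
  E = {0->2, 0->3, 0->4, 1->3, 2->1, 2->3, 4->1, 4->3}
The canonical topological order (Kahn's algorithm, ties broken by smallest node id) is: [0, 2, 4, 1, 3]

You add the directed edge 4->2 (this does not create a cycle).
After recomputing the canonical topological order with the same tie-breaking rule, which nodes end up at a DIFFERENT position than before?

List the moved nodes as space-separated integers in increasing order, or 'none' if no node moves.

Answer: 2 4

Derivation:
Old toposort: [0, 2, 4, 1, 3]
Added edge 4->2
Recompute Kahn (smallest-id tiebreak):
  initial in-degrees: [0, 2, 2, 4, 1]
  ready (indeg=0): [0]
  pop 0: indeg[2]->1; indeg[3]->3; indeg[4]->0 | ready=[4] | order so far=[0]
  pop 4: indeg[1]->1; indeg[2]->0; indeg[3]->2 | ready=[2] | order so far=[0, 4]
  pop 2: indeg[1]->0; indeg[3]->1 | ready=[1] | order so far=[0, 4, 2]
  pop 1: indeg[3]->0 | ready=[3] | order so far=[0, 4, 2, 1]
  pop 3: no out-edges | ready=[] | order so far=[0, 4, 2, 1, 3]
New canonical toposort: [0, 4, 2, 1, 3]
Compare positions:
  Node 0: index 0 -> 0 (same)
  Node 1: index 3 -> 3 (same)
  Node 2: index 1 -> 2 (moved)
  Node 3: index 4 -> 4 (same)
  Node 4: index 2 -> 1 (moved)
Nodes that changed position: 2 4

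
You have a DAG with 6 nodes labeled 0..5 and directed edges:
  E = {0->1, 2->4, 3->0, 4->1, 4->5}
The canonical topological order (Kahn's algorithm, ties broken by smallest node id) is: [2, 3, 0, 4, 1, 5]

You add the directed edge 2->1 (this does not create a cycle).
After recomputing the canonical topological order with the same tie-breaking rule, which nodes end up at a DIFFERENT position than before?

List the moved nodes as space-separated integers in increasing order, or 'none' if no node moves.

Old toposort: [2, 3, 0, 4, 1, 5]
Added edge 2->1
Recompute Kahn (smallest-id tiebreak):
  initial in-degrees: [1, 3, 0, 0, 1, 1]
  ready (indeg=0): [2, 3]
  pop 2: indeg[1]->2; indeg[4]->0 | ready=[3, 4] | order so far=[2]
  pop 3: indeg[0]->0 | ready=[0, 4] | order so far=[2, 3]
  pop 0: indeg[1]->1 | ready=[4] | order so far=[2, 3, 0]
  pop 4: indeg[1]->0; indeg[5]->0 | ready=[1, 5] | order so far=[2, 3, 0, 4]
  pop 1: no out-edges | ready=[5] | order so far=[2, 3, 0, 4, 1]
  pop 5: no out-edges | ready=[] | order so far=[2, 3, 0, 4, 1, 5]
New canonical toposort: [2, 3, 0, 4, 1, 5]
Compare positions:
  Node 0: index 2 -> 2 (same)
  Node 1: index 4 -> 4 (same)
  Node 2: index 0 -> 0 (same)
  Node 3: index 1 -> 1 (same)
  Node 4: index 3 -> 3 (same)
  Node 5: index 5 -> 5 (same)
Nodes that changed position: none

Answer: none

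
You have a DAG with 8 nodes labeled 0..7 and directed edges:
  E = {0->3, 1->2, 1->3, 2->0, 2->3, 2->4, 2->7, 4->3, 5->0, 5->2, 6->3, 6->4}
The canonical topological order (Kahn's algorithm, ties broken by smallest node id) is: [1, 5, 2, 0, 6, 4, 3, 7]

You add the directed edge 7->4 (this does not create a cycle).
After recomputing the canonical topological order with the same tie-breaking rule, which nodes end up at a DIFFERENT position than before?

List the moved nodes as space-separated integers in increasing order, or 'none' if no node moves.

Answer: 3 4 7

Derivation:
Old toposort: [1, 5, 2, 0, 6, 4, 3, 7]
Added edge 7->4
Recompute Kahn (smallest-id tiebreak):
  initial in-degrees: [2, 0, 2, 5, 3, 0, 0, 1]
  ready (indeg=0): [1, 5, 6]
  pop 1: indeg[2]->1; indeg[3]->4 | ready=[5, 6] | order so far=[1]
  pop 5: indeg[0]->1; indeg[2]->0 | ready=[2, 6] | order so far=[1, 5]
  pop 2: indeg[0]->0; indeg[3]->3; indeg[4]->2; indeg[7]->0 | ready=[0, 6, 7] | order so far=[1, 5, 2]
  pop 0: indeg[3]->2 | ready=[6, 7] | order so far=[1, 5, 2, 0]
  pop 6: indeg[3]->1; indeg[4]->1 | ready=[7] | order so far=[1, 5, 2, 0, 6]
  pop 7: indeg[4]->0 | ready=[4] | order so far=[1, 5, 2, 0, 6, 7]
  pop 4: indeg[3]->0 | ready=[3] | order so far=[1, 5, 2, 0, 6, 7, 4]
  pop 3: no out-edges | ready=[] | order so far=[1, 5, 2, 0, 6, 7, 4, 3]
New canonical toposort: [1, 5, 2, 0, 6, 7, 4, 3]
Compare positions:
  Node 0: index 3 -> 3 (same)
  Node 1: index 0 -> 0 (same)
  Node 2: index 2 -> 2 (same)
  Node 3: index 6 -> 7 (moved)
  Node 4: index 5 -> 6 (moved)
  Node 5: index 1 -> 1 (same)
  Node 6: index 4 -> 4 (same)
  Node 7: index 7 -> 5 (moved)
Nodes that changed position: 3 4 7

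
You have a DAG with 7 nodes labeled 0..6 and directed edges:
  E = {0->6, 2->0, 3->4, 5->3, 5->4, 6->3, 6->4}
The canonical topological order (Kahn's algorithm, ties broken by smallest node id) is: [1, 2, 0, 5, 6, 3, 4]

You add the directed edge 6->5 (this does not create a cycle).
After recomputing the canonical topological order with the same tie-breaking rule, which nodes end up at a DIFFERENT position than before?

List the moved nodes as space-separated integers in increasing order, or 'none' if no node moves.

Answer: 5 6

Derivation:
Old toposort: [1, 2, 0, 5, 6, 3, 4]
Added edge 6->5
Recompute Kahn (smallest-id tiebreak):
  initial in-degrees: [1, 0, 0, 2, 3, 1, 1]
  ready (indeg=0): [1, 2]
  pop 1: no out-edges | ready=[2] | order so far=[1]
  pop 2: indeg[0]->0 | ready=[0] | order so far=[1, 2]
  pop 0: indeg[6]->0 | ready=[6] | order so far=[1, 2, 0]
  pop 6: indeg[3]->1; indeg[4]->2; indeg[5]->0 | ready=[5] | order so far=[1, 2, 0, 6]
  pop 5: indeg[3]->0; indeg[4]->1 | ready=[3] | order so far=[1, 2, 0, 6, 5]
  pop 3: indeg[4]->0 | ready=[4] | order so far=[1, 2, 0, 6, 5, 3]
  pop 4: no out-edges | ready=[] | order so far=[1, 2, 0, 6, 5, 3, 4]
New canonical toposort: [1, 2, 0, 6, 5, 3, 4]
Compare positions:
  Node 0: index 2 -> 2 (same)
  Node 1: index 0 -> 0 (same)
  Node 2: index 1 -> 1 (same)
  Node 3: index 5 -> 5 (same)
  Node 4: index 6 -> 6 (same)
  Node 5: index 3 -> 4 (moved)
  Node 6: index 4 -> 3 (moved)
Nodes that changed position: 5 6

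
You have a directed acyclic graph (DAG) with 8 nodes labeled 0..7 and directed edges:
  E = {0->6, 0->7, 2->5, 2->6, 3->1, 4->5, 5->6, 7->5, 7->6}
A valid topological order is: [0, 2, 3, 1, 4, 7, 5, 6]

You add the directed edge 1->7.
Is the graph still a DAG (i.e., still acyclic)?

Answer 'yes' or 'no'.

Given toposort: [0, 2, 3, 1, 4, 7, 5, 6]
Position of 1: index 3; position of 7: index 5
New edge 1->7: forward
Forward edge: respects the existing order. Still a DAG, same toposort still valid.
Still a DAG? yes

Answer: yes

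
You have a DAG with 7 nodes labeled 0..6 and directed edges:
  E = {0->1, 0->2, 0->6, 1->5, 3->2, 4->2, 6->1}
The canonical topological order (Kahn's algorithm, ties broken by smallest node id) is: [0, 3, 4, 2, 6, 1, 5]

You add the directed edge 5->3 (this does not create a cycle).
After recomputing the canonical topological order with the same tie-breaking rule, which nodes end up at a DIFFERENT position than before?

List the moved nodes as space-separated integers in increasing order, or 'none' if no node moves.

Answer: 1 2 3 4 5 6

Derivation:
Old toposort: [0, 3, 4, 2, 6, 1, 5]
Added edge 5->3
Recompute Kahn (smallest-id tiebreak):
  initial in-degrees: [0, 2, 3, 1, 0, 1, 1]
  ready (indeg=0): [0, 4]
  pop 0: indeg[1]->1; indeg[2]->2; indeg[6]->0 | ready=[4, 6] | order so far=[0]
  pop 4: indeg[2]->1 | ready=[6] | order so far=[0, 4]
  pop 6: indeg[1]->0 | ready=[1] | order so far=[0, 4, 6]
  pop 1: indeg[5]->0 | ready=[5] | order so far=[0, 4, 6, 1]
  pop 5: indeg[3]->0 | ready=[3] | order so far=[0, 4, 6, 1, 5]
  pop 3: indeg[2]->0 | ready=[2] | order so far=[0, 4, 6, 1, 5, 3]
  pop 2: no out-edges | ready=[] | order so far=[0, 4, 6, 1, 5, 3, 2]
New canonical toposort: [0, 4, 6, 1, 5, 3, 2]
Compare positions:
  Node 0: index 0 -> 0 (same)
  Node 1: index 5 -> 3 (moved)
  Node 2: index 3 -> 6 (moved)
  Node 3: index 1 -> 5 (moved)
  Node 4: index 2 -> 1 (moved)
  Node 5: index 6 -> 4 (moved)
  Node 6: index 4 -> 2 (moved)
Nodes that changed position: 1 2 3 4 5 6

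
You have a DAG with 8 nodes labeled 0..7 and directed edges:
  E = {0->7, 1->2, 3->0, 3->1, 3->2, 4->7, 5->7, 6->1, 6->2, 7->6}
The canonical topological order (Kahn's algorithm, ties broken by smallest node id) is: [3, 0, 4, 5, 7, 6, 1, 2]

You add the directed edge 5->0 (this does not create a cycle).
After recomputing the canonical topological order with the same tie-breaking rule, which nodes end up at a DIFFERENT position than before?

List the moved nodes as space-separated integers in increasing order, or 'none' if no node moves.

Answer: 0 4 5

Derivation:
Old toposort: [3, 0, 4, 5, 7, 6, 1, 2]
Added edge 5->0
Recompute Kahn (smallest-id tiebreak):
  initial in-degrees: [2, 2, 3, 0, 0, 0, 1, 3]
  ready (indeg=0): [3, 4, 5]
  pop 3: indeg[0]->1; indeg[1]->1; indeg[2]->2 | ready=[4, 5] | order so far=[3]
  pop 4: indeg[7]->2 | ready=[5] | order so far=[3, 4]
  pop 5: indeg[0]->0; indeg[7]->1 | ready=[0] | order so far=[3, 4, 5]
  pop 0: indeg[7]->0 | ready=[7] | order so far=[3, 4, 5, 0]
  pop 7: indeg[6]->0 | ready=[6] | order so far=[3, 4, 5, 0, 7]
  pop 6: indeg[1]->0; indeg[2]->1 | ready=[1] | order so far=[3, 4, 5, 0, 7, 6]
  pop 1: indeg[2]->0 | ready=[2] | order so far=[3, 4, 5, 0, 7, 6, 1]
  pop 2: no out-edges | ready=[] | order so far=[3, 4, 5, 0, 7, 6, 1, 2]
New canonical toposort: [3, 4, 5, 0, 7, 6, 1, 2]
Compare positions:
  Node 0: index 1 -> 3 (moved)
  Node 1: index 6 -> 6 (same)
  Node 2: index 7 -> 7 (same)
  Node 3: index 0 -> 0 (same)
  Node 4: index 2 -> 1 (moved)
  Node 5: index 3 -> 2 (moved)
  Node 6: index 5 -> 5 (same)
  Node 7: index 4 -> 4 (same)
Nodes that changed position: 0 4 5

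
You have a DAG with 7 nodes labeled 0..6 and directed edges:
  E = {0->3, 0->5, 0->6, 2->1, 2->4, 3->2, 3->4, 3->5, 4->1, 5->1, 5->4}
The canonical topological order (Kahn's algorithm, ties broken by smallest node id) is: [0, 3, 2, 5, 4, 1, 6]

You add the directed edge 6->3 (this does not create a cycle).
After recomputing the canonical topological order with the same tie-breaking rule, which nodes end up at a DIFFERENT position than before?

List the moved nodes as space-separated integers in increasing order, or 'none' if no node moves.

Answer: 1 2 3 4 5 6

Derivation:
Old toposort: [0, 3, 2, 5, 4, 1, 6]
Added edge 6->3
Recompute Kahn (smallest-id tiebreak):
  initial in-degrees: [0, 3, 1, 2, 3, 2, 1]
  ready (indeg=0): [0]
  pop 0: indeg[3]->1; indeg[5]->1; indeg[6]->0 | ready=[6] | order so far=[0]
  pop 6: indeg[3]->0 | ready=[3] | order so far=[0, 6]
  pop 3: indeg[2]->0; indeg[4]->2; indeg[5]->0 | ready=[2, 5] | order so far=[0, 6, 3]
  pop 2: indeg[1]->2; indeg[4]->1 | ready=[5] | order so far=[0, 6, 3, 2]
  pop 5: indeg[1]->1; indeg[4]->0 | ready=[4] | order so far=[0, 6, 3, 2, 5]
  pop 4: indeg[1]->0 | ready=[1] | order so far=[0, 6, 3, 2, 5, 4]
  pop 1: no out-edges | ready=[] | order so far=[0, 6, 3, 2, 5, 4, 1]
New canonical toposort: [0, 6, 3, 2, 5, 4, 1]
Compare positions:
  Node 0: index 0 -> 0 (same)
  Node 1: index 5 -> 6 (moved)
  Node 2: index 2 -> 3 (moved)
  Node 3: index 1 -> 2 (moved)
  Node 4: index 4 -> 5 (moved)
  Node 5: index 3 -> 4 (moved)
  Node 6: index 6 -> 1 (moved)
Nodes that changed position: 1 2 3 4 5 6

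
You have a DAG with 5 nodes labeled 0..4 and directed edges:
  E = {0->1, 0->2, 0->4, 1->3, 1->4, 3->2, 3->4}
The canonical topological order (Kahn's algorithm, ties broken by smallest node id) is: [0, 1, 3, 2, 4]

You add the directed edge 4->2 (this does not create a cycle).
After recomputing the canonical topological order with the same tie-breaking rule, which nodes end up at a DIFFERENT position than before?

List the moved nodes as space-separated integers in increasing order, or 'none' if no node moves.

Answer: 2 4

Derivation:
Old toposort: [0, 1, 3, 2, 4]
Added edge 4->2
Recompute Kahn (smallest-id tiebreak):
  initial in-degrees: [0, 1, 3, 1, 3]
  ready (indeg=0): [0]
  pop 0: indeg[1]->0; indeg[2]->2; indeg[4]->2 | ready=[1] | order so far=[0]
  pop 1: indeg[3]->0; indeg[4]->1 | ready=[3] | order so far=[0, 1]
  pop 3: indeg[2]->1; indeg[4]->0 | ready=[4] | order so far=[0, 1, 3]
  pop 4: indeg[2]->0 | ready=[2] | order so far=[0, 1, 3, 4]
  pop 2: no out-edges | ready=[] | order so far=[0, 1, 3, 4, 2]
New canonical toposort: [0, 1, 3, 4, 2]
Compare positions:
  Node 0: index 0 -> 0 (same)
  Node 1: index 1 -> 1 (same)
  Node 2: index 3 -> 4 (moved)
  Node 3: index 2 -> 2 (same)
  Node 4: index 4 -> 3 (moved)
Nodes that changed position: 2 4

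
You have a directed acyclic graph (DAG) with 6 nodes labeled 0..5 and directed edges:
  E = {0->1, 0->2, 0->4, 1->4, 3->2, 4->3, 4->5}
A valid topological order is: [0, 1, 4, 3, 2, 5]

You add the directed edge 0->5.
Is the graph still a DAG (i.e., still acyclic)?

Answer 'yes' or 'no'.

Given toposort: [0, 1, 4, 3, 2, 5]
Position of 0: index 0; position of 5: index 5
New edge 0->5: forward
Forward edge: respects the existing order. Still a DAG, same toposort still valid.
Still a DAG? yes

Answer: yes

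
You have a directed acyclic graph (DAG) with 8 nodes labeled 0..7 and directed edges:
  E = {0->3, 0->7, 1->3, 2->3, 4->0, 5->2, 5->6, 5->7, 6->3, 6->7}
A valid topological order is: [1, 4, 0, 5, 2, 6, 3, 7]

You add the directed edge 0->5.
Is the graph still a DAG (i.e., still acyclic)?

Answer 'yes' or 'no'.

Answer: yes

Derivation:
Given toposort: [1, 4, 0, 5, 2, 6, 3, 7]
Position of 0: index 2; position of 5: index 3
New edge 0->5: forward
Forward edge: respects the existing order. Still a DAG, same toposort still valid.
Still a DAG? yes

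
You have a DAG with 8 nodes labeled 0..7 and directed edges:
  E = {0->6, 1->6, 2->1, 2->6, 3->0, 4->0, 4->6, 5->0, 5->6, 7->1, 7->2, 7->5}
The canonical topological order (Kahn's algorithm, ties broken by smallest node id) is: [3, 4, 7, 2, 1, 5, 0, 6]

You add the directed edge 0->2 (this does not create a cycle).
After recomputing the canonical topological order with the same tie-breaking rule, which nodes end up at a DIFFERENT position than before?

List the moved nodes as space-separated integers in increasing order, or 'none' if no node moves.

Old toposort: [3, 4, 7, 2, 1, 5, 0, 6]
Added edge 0->2
Recompute Kahn (smallest-id tiebreak):
  initial in-degrees: [3, 2, 2, 0, 0, 1, 5, 0]
  ready (indeg=0): [3, 4, 7]
  pop 3: indeg[0]->2 | ready=[4, 7] | order so far=[3]
  pop 4: indeg[0]->1; indeg[6]->4 | ready=[7] | order so far=[3, 4]
  pop 7: indeg[1]->1; indeg[2]->1; indeg[5]->0 | ready=[5] | order so far=[3, 4, 7]
  pop 5: indeg[0]->0; indeg[6]->3 | ready=[0] | order so far=[3, 4, 7, 5]
  pop 0: indeg[2]->0; indeg[6]->2 | ready=[2] | order so far=[3, 4, 7, 5, 0]
  pop 2: indeg[1]->0; indeg[6]->1 | ready=[1] | order so far=[3, 4, 7, 5, 0, 2]
  pop 1: indeg[6]->0 | ready=[6] | order so far=[3, 4, 7, 5, 0, 2, 1]
  pop 6: no out-edges | ready=[] | order so far=[3, 4, 7, 5, 0, 2, 1, 6]
New canonical toposort: [3, 4, 7, 5, 0, 2, 1, 6]
Compare positions:
  Node 0: index 6 -> 4 (moved)
  Node 1: index 4 -> 6 (moved)
  Node 2: index 3 -> 5 (moved)
  Node 3: index 0 -> 0 (same)
  Node 4: index 1 -> 1 (same)
  Node 5: index 5 -> 3 (moved)
  Node 6: index 7 -> 7 (same)
  Node 7: index 2 -> 2 (same)
Nodes that changed position: 0 1 2 5

Answer: 0 1 2 5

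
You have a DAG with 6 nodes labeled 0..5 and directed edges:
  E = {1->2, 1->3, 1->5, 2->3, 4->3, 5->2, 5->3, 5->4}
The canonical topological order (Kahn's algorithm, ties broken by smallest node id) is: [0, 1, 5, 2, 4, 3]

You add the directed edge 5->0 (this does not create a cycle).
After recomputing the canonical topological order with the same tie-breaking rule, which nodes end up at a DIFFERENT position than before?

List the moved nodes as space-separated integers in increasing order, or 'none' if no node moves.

Answer: 0 1 5

Derivation:
Old toposort: [0, 1, 5, 2, 4, 3]
Added edge 5->0
Recompute Kahn (smallest-id tiebreak):
  initial in-degrees: [1, 0, 2, 4, 1, 1]
  ready (indeg=0): [1]
  pop 1: indeg[2]->1; indeg[3]->3; indeg[5]->0 | ready=[5] | order so far=[1]
  pop 5: indeg[0]->0; indeg[2]->0; indeg[3]->2; indeg[4]->0 | ready=[0, 2, 4] | order so far=[1, 5]
  pop 0: no out-edges | ready=[2, 4] | order so far=[1, 5, 0]
  pop 2: indeg[3]->1 | ready=[4] | order so far=[1, 5, 0, 2]
  pop 4: indeg[3]->0 | ready=[3] | order so far=[1, 5, 0, 2, 4]
  pop 3: no out-edges | ready=[] | order so far=[1, 5, 0, 2, 4, 3]
New canonical toposort: [1, 5, 0, 2, 4, 3]
Compare positions:
  Node 0: index 0 -> 2 (moved)
  Node 1: index 1 -> 0 (moved)
  Node 2: index 3 -> 3 (same)
  Node 3: index 5 -> 5 (same)
  Node 4: index 4 -> 4 (same)
  Node 5: index 2 -> 1 (moved)
Nodes that changed position: 0 1 5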